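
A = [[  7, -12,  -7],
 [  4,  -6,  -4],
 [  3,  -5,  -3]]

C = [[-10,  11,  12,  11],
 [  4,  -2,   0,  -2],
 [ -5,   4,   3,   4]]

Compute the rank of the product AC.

First compute AC:
[[-83,  73,  63,  73],
 [-44,  40,  36,  40],
 [-35,  31,  27,  31]]
Now row reduce the product.
R2 ← R2 − (44/83)·R1: [0, 108/83, 216/83, 108/83]
R3 ← R3 − (35/83)·R1: [0, 18/83, 36/83, 18/83]
R3 ← R3 − (1/6)·R2: [0, 0, 0, 0]
2 nonzero rows, so rank(AC) = 2.

2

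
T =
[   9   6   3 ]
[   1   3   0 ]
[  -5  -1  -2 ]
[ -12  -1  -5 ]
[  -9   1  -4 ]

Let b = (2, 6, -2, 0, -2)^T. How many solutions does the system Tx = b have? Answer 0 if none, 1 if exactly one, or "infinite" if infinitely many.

Row reduce the augmented matrix [T | b].
R2 ← R2 − (1/9)·R1: [0, 7/3, -1/3, 52/9]
R3 ← R3 + (5/9)·R1: [0, 7/3, -1/3, -8/9]
R4 ← R4 + (4/3)·R1: [0, 7, -1, 8/3]
R5 ← R5 + R1: [0, 7, -1, 0]
R3 ← R3 − R2: [0, 0, 0, -20/3]
R4 ← R4 − (3)·R2: [0, 0, 0, -44/3]
R5 ← R5 − (3)·R2: [0, 0, 0, -52/3]
R4 ← R4 − (11/5)·R3: [0, 0, 0, 0]
R5 ← R5 − (13/5)·R3: [0, 0, 0, 0]
The echelon form has 3 nonzero rows; the last pivot sits in the augmented column, so rank(T) = 2 but rank([T|b]) = 3.
Since the ranks differ, the system is inconsistent.
It has no solutions.

0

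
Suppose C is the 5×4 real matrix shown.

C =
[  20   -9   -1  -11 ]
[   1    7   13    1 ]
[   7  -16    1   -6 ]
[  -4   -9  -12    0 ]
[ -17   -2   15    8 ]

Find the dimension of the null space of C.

0

Row reduce to echelon form.
R2 ← R2 − (1/20)·R1: [0, 149/20, 261/20, 31/20]
R3 ← R3 − (7/20)·R1: [0, -257/20, 27/20, -43/20]
R4 ← R4 + (1/5)·R1: [0, -54/5, -61/5, -11/5]
R5 ← R5 + (17/20)·R1: [0, -193/20, 283/20, -27/20]
R3 ← R3 + (257/149)·R2: [0, 0, 3555/149, 78/149]
R4 ← R4 + (216/149)·R2: [0, 0, 1001/149, 7/149]
R5 ← R5 + (193/149)·R2: [0, 0, 4627/149, 98/149]
R4 ← R4 − (1001/3555)·R3: [0, 0, 0, -119/1185]
R5 ← R5 − (4627/3555)·R3: [0, 0, 0, -28/1185]
R5 ← R5 − (4/17)·R4: [0, 0, 0, 0]
4 nonzero rows, so rank(C) = 4.
C has 4 columns; by rank–nullity, nullity = 4 − 4 = 0.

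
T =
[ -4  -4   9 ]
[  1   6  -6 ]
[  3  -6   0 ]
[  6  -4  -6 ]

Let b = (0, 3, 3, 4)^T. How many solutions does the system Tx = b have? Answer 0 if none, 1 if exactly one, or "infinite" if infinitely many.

Row reduce the augmented matrix [T | b].
R2 ← R2 + (1/4)·R1: [0, 5, -15/4, 3]
R3 ← R3 + (3/4)·R1: [0, -9, 27/4, 3]
R4 ← R4 + (3/2)·R1: [0, -10, 15/2, 4]
R3 ← R3 + (9/5)·R2: [0, 0, 0, 42/5]
R4 ← R4 + (2)·R2: [0, 0, 0, 10]
R4 ← R4 − (25/21)·R3: [0, 0, 0, 0]
The echelon form has 3 nonzero rows; the last pivot sits in the augmented column, so rank(T) = 2 but rank([T|b]) = 3.
Since the ranks differ, the system is inconsistent.
It has no solutions.

0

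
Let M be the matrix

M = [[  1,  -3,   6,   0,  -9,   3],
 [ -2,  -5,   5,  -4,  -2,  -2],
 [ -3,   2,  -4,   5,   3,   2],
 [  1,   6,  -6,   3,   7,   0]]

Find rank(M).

Row reduce to echelon form.
R2 ← R2 + (2)·R1: [0, -11, 17, -4, -20, 4]
R3 ← R3 + (3)·R1: [0, -7, 14, 5, -24, 11]
R4 ← R4 − R1: [0, 9, -12, 3, 16, -3]
R3 ← R3 − (7/11)·R2: [0, 0, 35/11, 83/11, -124/11, 93/11]
R4 ← R4 + (9/11)·R2: [0, 0, 21/11, -3/11, -4/11, 3/11]
R4 ← R4 − (3/5)·R3: [0, 0, 0, -24/5, 32/5, -24/5]
Echelon form has 4 nonzero rows, so rank(M) = 4.

4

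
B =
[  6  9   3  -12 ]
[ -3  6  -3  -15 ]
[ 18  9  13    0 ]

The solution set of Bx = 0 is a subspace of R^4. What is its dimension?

Row reduce to echelon form.
R2 ← R2 + (1/2)·R1: [0, 21/2, -3/2, -21]
R3 ← R3 − (3)·R1: [0, -18, 4, 36]
R3 ← R3 + (12/7)·R2: [0, 0, 10/7, 0]
3 nonzero rows, so rank(B) = 3.
B has 4 columns; by rank–nullity, nullity = 4 − 3 = 1.

1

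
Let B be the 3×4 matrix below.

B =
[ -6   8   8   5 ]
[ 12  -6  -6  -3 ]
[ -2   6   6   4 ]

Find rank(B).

2

Row reduce to echelon form.
R2 ← R2 + (2)·R1: [0, 10, 10, 7]
R3 ← R3 − (1/3)·R1: [0, 10/3, 10/3, 7/3]
R3 ← R3 − (1/3)·R2: [0, 0, 0, 0]
Echelon form has 2 nonzero rows, so rank(B) = 2.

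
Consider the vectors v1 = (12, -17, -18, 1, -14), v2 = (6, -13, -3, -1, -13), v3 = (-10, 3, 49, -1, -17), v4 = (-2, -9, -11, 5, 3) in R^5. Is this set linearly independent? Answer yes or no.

yes

Form the matrix with these vectors as rows and row reduce.
R2 ← R2 − (1/2)·R1: [0, -9/2, 6, -3/2, -6]
R3 ← R3 + (5/6)·R1: [0, -67/6, 34, -1/6, -86/3]
R4 ← R4 + (1/6)·R1: [0, -71/6, -14, 31/6, 2/3]
R3 ← R3 − (67/27)·R2: [0, 0, 172/9, 32/9, -124/9]
R4 ← R4 − (71/27)·R2: [0, 0, -268/9, 82/9, 148/9]
R4 ← R4 + (67/43)·R3: [0, 0, 0, 630/43, -216/43]
4 nonzero rows, so the 4 vectors span a space of dimension 4.
Since 4 = 4, the vectors are linearly independent.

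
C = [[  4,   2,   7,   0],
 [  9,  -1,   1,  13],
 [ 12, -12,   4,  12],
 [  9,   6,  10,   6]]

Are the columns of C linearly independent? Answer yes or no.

no

Row reduce C to echelon form.
R2 ← R2 − (9/4)·R1: [0, -11/2, -59/4, 13]
R3 ← R3 − (3)·R1: [0, -18, -17, 12]
R4 ← R4 − (9/4)·R1: [0, 3/2, -23/4, 6]
R3 ← R3 − (36/11)·R2: [0, 0, 344/11, -336/11]
R4 ← R4 + (3/11)·R2: [0, 0, -215/22, 105/11]
R4 ← R4 + (5/16)·R3: [0, 0, 0, 0]
3 pivots among 4 columns.
Only 3 < 4 pivot columns, so the columns are linearly dependent.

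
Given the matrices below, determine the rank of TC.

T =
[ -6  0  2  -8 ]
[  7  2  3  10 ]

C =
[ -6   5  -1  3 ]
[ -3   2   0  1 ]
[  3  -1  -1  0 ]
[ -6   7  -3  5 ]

First compute TC:
[[ 90, -88,  28, -58],
 [-99, 106, -40,  73]]
Now row reduce the product.
R2 ← R2 + (11/10)·R1: [0, 46/5, -46/5, 46/5]
2 nonzero rows, so rank(TC) = 2.

2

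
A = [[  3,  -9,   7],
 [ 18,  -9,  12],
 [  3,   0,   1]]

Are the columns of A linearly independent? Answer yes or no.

Row reduce A to echelon form.
R2 ← R2 − (6)·R1: [0, 45, -30]
R3 ← R3 − R1: [0, 9, -6]
R3 ← R3 − (1/5)·R2: [0, 0, 0]
2 pivots among 3 columns.
Only 2 < 3 pivot columns, so the columns are linearly dependent.

no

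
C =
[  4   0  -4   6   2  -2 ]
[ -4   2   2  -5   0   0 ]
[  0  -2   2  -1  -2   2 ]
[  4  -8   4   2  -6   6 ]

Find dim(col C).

Row reduce to echelon form.
R2 ← R2 + R1: [0, 2, -2, 1, 2, -2]
R4 ← R4 − R1: [0, -8, 8, -4, -8, 8]
R3 ← R3 + R2: [0, 0, 0, 0, 0, 0]
R4 ← R4 + (4)·R2: [0, 0, 0, 0, 0, 0]
Echelon form has 2 nonzero rows, so rank(C) = 2.
The column space has dimension equal to the rank: 2.

2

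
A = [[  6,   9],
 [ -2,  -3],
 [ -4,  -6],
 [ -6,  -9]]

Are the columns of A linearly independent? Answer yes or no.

no

Row reduce A to echelon form.
R2 ← R2 + (1/3)·R1: [0, 0]
R3 ← R3 + (2/3)·R1: [0, 0]
R4 ← R4 + R1: [0, 0]
1 pivot among 2 columns.
Only 1 < 2 pivot columns, so the columns are linearly dependent.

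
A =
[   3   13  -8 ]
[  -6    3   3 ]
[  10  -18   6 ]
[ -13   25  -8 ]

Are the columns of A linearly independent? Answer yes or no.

Row reduce A to echelon form.
R2 ← R2 + (2)·R1: [0, 29, -13]
R3 ← R3 − (10/3)·R1: [0, -184/3, 98/3]
R4 ← R4 + (13/3)·R1: [0, 244/3, -128/3]
R3 ← R3 + (184/87)·R2: [0, 0, 150/29]
R4 ← R4 − (244/87)·R2: [0, 0, -180/29]
R4 ← R4 + (6/5)·R3: [0, 0, 0]
3 pivots among 3 columns.
Every column is a pivot column, so the columns are linearly independent.

yes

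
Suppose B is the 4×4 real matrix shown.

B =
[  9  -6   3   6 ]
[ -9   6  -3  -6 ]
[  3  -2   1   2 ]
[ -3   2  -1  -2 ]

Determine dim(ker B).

3

Row reduce to echelon form.
R2 ← R2 + R1: [0, 0, 0, 0]
R3 ← R3 − (1/3)·R1: [0, 0, 0, 0]
R4 ← R4 + (1/3)·R1: [0, 0, 0, 0]
1 nonzero row, so rank(B) = 1.
B has 4 columns; by rank–nullity, nullity = 4 − 1 = 3.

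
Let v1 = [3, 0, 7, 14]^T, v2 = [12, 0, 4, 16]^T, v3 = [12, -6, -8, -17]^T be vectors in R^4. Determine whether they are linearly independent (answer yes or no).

yes

Form the matrix with these vectors as rows and row reduce.
R2 ← R2 − (4)·R1: [0, 0, -24, -40]
R3 ← R3 − (4)·R1: [0, -6, -36, -73]
Swap R2 ↔ R3
3 nonzero rows, so the 3 vectors span a space of dimension 3.
Since 3 = 3, the vectors are linearly independent.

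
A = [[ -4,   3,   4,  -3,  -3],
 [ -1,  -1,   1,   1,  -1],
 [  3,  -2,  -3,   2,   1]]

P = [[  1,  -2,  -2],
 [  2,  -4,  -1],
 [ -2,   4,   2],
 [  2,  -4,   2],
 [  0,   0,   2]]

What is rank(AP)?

2

First compute AP:
[[-12,  24,   1],
 [ -3,   6,   5],
 [  9, -18,  -4]]
Now row reduce the product.
R2 ← R2 − (1/4)·R1: [0, 0, 19/4]
R3 ← R3 + (3/4)·R1: [0, 0, -13/4]
R3 ← R3 + (13/19)·R2: [0, 0, 0]
2 nonzero rows, so rank(AP) = 2.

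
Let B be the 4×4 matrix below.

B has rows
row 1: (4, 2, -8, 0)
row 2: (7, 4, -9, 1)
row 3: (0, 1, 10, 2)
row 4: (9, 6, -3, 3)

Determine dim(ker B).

Row reduce to echelon form.
R2 ← R2 − (7/4)·R1: [0, 1/2, 5, 1]
R4 ← R4 − (9/4)·R1: [0, 3/2, 15, 3]
R3 ← R3 − (2)·R2: [0, 0, 0, 0]
R4 ← R4 − (3)·R2: [0, 0, 0, 0]
2 nonzero rows, so rank(B) = 2.
B has 4 columns; by rank–nullity, nullity = 4 − 2 = 2.

2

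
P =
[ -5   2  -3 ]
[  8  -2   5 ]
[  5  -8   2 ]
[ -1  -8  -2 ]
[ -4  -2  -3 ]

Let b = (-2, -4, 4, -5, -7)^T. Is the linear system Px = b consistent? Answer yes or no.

no

Row reduce the augmented matrix [P | b].
R2 ← R2 + (8/5)·R1: [0, 6/5, 1/5, -36/5]
R3 ← R3 + R1: [0, -6, -1, 2]
R4 ← R4 − (1/5)·R1: [0, -42/5, -7/5, -23/5]
R5 ← R5 − (4/5)·R1: [0, -18/5, -3/5, -27/5]
R3 ← R3 + (5)·R2: [0, 0, 0, -34]
R4 ← R4 + (7)·R2: [0, 0, 0, -55]
R5 ← R5 + (3)·R2: [0, 0, 0, -27]
R4 ← R4 − (55/34)·R3: [0, 0, 0, 0]
R5 ← R5 − (27/34)·R3: [0, 0, 0, 0]
The echelon form has 3 nonzero rows; the last pivot sits in the augmented column, so rank(P) = 2 but rank([P|b]) = 3.
Since the ranks differ, the system is inconsistent.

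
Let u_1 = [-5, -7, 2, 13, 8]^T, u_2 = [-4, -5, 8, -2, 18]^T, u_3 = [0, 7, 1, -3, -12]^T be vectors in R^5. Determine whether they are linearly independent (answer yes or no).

yes

Form the matrix with these vectors as rows and row reduce.
R2 ← R2 − (4/5)·R1: [0, 3/5, 32/5, -62/5, 58/5]
R3 ← R3 − (35/3)·R2: [0, 0, -221/3, 425/3, -442/3]
3 nonzero rows, so the 3 vectors span a space of dimension 3.
Since 3 = 3, the vectors are linearly independent.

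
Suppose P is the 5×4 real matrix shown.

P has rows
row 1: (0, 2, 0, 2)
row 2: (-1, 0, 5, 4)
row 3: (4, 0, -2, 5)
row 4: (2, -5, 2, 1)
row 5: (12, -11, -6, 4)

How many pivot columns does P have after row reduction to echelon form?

Row reduce to echelon form.
Swap R1 ↔ R2
R3 ← R3 + (4)·R1: [0, 0, 18, 21]
R4 ← R4 + (2)·R1: [0, -5, 12, 9]
R5 ← R5 + (12)·R1: [0, -11, 54, 52]
R4 ← R4 + (5/2)·R2: [0, 0, 12, 14]
R5 ← R5 + (11/2)·R2: [0, 0, 54, 63]
R4 ← R4 − (2/3)·R3: [0, 0, 0, 0]
R5 ← R5 − (3)·R3: [0, 0, 0, 0]
Echelon form has 3 nonzero rows, so rank(P) = 3.
Each nonzero row contributes one pivot column: 3 pivot columns.

3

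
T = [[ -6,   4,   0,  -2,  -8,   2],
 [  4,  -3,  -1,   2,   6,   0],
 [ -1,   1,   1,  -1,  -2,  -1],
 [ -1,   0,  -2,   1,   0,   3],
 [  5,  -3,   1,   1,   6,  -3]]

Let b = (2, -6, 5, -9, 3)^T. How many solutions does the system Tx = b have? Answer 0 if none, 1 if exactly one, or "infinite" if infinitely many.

Row reduce the augmented matrix [T | b].
R2 ← R2 + (2/3)·R1: [0, -1/3, -1, 2/3, 2/3, 4/3, -14/3]
R3 ← R3 − (1/6)·R1: [0, 1/3, 1, -2/3, -2/3, -4/3, 14/3]
R4 ← R4 − (1/6)·R1: [0, -2/3, -2, 4/3, 4/3, 8/3, -28/3]
R5 ← R5 + (5/6)·R1: [0, 1/3, 1, -2/3, -2/3, -4/3, 14/3]
R3 ← R3 + R2: [0, 0, 0, 0, 0, 0, 0]
R4 ← R4 − (2)·R2: [0, 0, 0, 0, 0, 0, 0]
R5 ← R5 + R2: [0, 0, 0, 0, 0, 0, 0]
The echelon form has 2 nonzero rows, and every pivot lies in the first 6 columns, so rank(T) = rank([T|b]) = 2.
The system is consistent.
rank = 2 < 6 unknowns, so there are infinitely many solutions.

infinite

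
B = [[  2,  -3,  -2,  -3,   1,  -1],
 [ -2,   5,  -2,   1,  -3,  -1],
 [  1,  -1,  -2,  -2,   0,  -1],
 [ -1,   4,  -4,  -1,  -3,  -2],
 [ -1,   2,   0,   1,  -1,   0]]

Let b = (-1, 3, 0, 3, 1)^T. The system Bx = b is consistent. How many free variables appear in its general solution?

Row reduce the augmented matrix [B | b].
R2 ← R2 + R1: [0, 2, -4, -2, -2, -2, 2]
R3 ← R3 − (1/2)·R1: [0, 1/2, -1, -1/2, -1/2, -1/2, 1/2]
R4 ← R4 + (1/2)·R1: [0, 5/2, -5, -5/2, -5/2, -5/2, 5/2]
R5 ← R5 + (1/2)·R1: [0, 1/2, -1, -1/2, -1/2, -1/2, 1/2]
R3 ← R3 − (1/4)·R2: [0, 0, 0, 0, 0, 0, 0]
R4 ← R4 − (5/4)·R2: [0, 0, 0, 0, 0, 0, 0]
R5 ← R5 − (1/4)·R2: [0, 0, 0, 0, 0, 0, 0]
The echelon form has 2 nonzero rows, and every pivot lies in the first 6 columns, so rank(B) = rank([B|b]) = 2.
The system is consistent.
Free variables = (unknowns) − (rank) = 6 − 2 = 4.

4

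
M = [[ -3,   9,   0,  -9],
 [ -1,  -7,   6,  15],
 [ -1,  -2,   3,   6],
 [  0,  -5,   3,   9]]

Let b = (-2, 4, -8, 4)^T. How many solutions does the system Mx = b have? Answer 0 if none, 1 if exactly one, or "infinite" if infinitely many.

Row reduce the augmented matrix [M | b].
R2 ← R2 − (1/3)·R1: [0, -10, 6, 18, 14/3]
R3 ← R3 − (1/3)·R1: [0, -5, 3, 9, -22/3]
R3 ← R3 − (1/2)·R2: [0, 0, 0, 0, -29/3]
R4 ← R4 − (1/2)·R2: [0, 0, 0, 0, 5/3]
R4 ← R4 + (5/29)·R3: [0, 0, 0, 0, 0]
The echelon form has 3 nonzero rows; the last pivot sits in the augmented column, so rank(M) = 2 but rank([M|b]) = 3.
Since the ranks differ, the system is inconsistent.
It has no solutions.

0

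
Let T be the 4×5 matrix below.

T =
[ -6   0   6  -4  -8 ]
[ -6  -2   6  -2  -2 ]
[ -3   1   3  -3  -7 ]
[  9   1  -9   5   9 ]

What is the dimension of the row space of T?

2

Row reduce to echelon form.
R2 ← R2 − R1: [0, -2, 0, 2, 6]
R3 ← R3 − (1/2)·R1: [0, 1, 0, -1, -3]
R4 ← R4 + (3/2)·R1: [0, 1, 0, -1, -3]
R3 ← R3 + (1/2)·R2: [0, 0, 0, 0, 0]
R4 ← R4 + (1/2)·R2: [0, 0, 0, 0, 0]
Echelon form has 2 nonzero rows, so rank(T) = 2.
The row space has dimension equal to the rank: 2.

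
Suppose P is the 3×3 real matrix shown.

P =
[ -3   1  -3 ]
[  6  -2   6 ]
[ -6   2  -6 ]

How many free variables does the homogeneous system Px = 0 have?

Row reduce to echelon form.
R2 ← R2 + (2)·R1: [0, 0, 0]
R3 ← R3 − (2)·R1: [0, 0, 0]
1 nonzero row, so rank(P) = 1.
P has 3 columns; by rank–nullity, nullity = 3 − 1 = 2.

2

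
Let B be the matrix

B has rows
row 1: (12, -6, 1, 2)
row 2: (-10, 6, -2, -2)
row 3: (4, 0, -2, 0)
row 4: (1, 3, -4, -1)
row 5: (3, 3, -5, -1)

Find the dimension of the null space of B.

2

Row reduce to echelon form.
R2 ← R2 + (5/6)·R1: [0, 1, -7/6, -1/3]
R3 ← R3 − (1/3)·R1: [0, 2, -7/3, -2/3]
R4 ← R4 − (1/12)·R1: [0, 7/2, -49/12, -7/6]
R5 ← R5 − (1/4)·R1: [0, 9/2, -21/4, -3/2]
R3 ← R3 − (2)·R2: [0, 0, 0, 0]
R4 ← R4 − (7/2)·R2: [0, 0, 0, 0]
R5 ← R5 − (9/2)·R2: [0, 0, 0, 0]
2 nonzero rows, so rank(B) = 2.
B has 4 columns; by rank–nullity, nullity = 4 − 2 = 2.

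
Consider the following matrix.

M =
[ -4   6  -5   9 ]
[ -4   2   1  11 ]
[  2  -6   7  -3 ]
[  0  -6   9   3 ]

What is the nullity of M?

Row reduce to echelon form.
R2 ← R2 − R1: [0, -4, 6, 2]
R3 ← R3 + (1/2)·R1: [0, -3, 9/2, 3/2]
R3 ← R3 − (3/4)·R2: [0, 0, 0, 0]
R4 ← R4 − (3/2)·R2: [0, 0, 0, 0]
2 nonzero rows, so rank(M) = 2.
M has 4 columns; by rank–nullity, nullity = 4 − 2 = 2.

2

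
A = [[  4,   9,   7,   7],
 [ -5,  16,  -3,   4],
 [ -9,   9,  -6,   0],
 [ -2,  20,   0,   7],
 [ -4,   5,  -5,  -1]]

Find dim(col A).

Row reduce to echelon form.
R2 ← R2 + (5/4)·R1: [0, 109/4, 23/4, 51/4]
R3 ← R3 + (9/4)·R1: [0, 117/4, 39/4, 63/4]
R4 ← R4 + (1/2)·R1: [0, 49/2, 7/2, 21/2]
R5 ← R5 + R1: [0, 14, 2, 6]
R3 ← R3 − (117/109)·R2: [0, 0, 390/109, 225/109]
R4 ← R4 − (98/109)·R2: [0, 0, -182/109, -105/109]
R5 ← R5 − (56/109)·R2: [0, 0, -104/109, -60/109]
R4 ← R4 + (7/15)·R3: [0, 0, 0, 0]
R5 ← R5 + (4/15)·R3: [0, 0, 0, 0]
Echelon form has 3 nonzero rows, so rank(A) = 3.
The column space has dimension equal to the rank: 3.

3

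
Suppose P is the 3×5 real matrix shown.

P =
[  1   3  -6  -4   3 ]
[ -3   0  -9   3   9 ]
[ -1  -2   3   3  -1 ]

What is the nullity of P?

3

Row reduce to echelon form.
R2 ← R2 + (3)·R1: [0, 9, -27, -9, 18]
R3 ← R3 + R1: [0, 1, -3, -1, 2]
R3 ← R3 − (1/9)·R2: [0, 0, 0, 0, 0]
2 nonzero rows, so rank(P) = 2.
P has 5 columns; by rank–nullity, nullity = 5 − 2 = 3.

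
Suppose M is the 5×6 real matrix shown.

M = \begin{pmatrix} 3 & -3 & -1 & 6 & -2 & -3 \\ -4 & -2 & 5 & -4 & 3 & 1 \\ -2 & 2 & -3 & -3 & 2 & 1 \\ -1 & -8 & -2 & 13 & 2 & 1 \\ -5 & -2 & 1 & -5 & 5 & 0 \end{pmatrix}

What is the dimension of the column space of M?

5

Row reduce to echelon form.
R2 ← R2 + (4/3)·R1: [0, -6, 11/3, 4, 1/3, -3]
R3 ← R3 + (2/3)·R1: [0, 0, -11/3, 1, 2/3, -1]
R4 ← R4 + (1/3)·R1: [0, -9, -7/3, 15, 4/3, 0]
R5 ← R5 + (5/3)·R1: [0, -7, -2/3, 5, 5/3, -5]
R4 ← R4 − (3/2)·R2: [0, 0, -47/6, 9, 5/6, 9/2]
R5 ← R5 − (7/6)·R2: [0, 0, -89/18, 1/3, 23/18, -3/2]
R4 ← R4 − (47/22)·R3: [0, 0, 0, 151/22, -13/22, 73/11]
R5 ← R5 − (89/66)·R3: [0, 0, 0, -67/66, 25/66, -5/33]
R5 ← R5 + (67/453)·R4: [0, 0, 0, 0, 44/151, 376/453]
Echelon form has 5 nonzero rows, so rank(M) = 5.
The column space has dimension equal to the rank: 5.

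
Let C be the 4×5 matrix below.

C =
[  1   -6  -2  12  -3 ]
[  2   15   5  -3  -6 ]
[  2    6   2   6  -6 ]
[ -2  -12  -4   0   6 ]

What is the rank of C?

Row reduce to echelon form.
R2 ← R2 − (2)·R1: [0, 27, 9, -27, 0]
R3 ← R3 − (2)·R1: [0, 18, 6, -18, 0]
R4 ← R4 + (2)·R1: [0, -24, -8, 24, 0]
R3 ← R3 − (2/3)·R2: [0, 0, 0, 0, 0]
R4 ← R4 + (8/9)·R2: [0, 0, 0, 0, 0]
Echelon form has 2 nonzero rows, so rank(C) = 2.

2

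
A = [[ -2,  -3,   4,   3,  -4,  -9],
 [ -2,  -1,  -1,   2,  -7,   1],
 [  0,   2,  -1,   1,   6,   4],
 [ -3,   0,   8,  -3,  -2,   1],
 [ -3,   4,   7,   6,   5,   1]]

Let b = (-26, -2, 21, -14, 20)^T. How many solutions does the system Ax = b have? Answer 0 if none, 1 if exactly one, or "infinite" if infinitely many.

infinite

Row reduce the augmented matrix [A | b].
R2 ← R2 − R1: [0, 2, -5, -1, -3, 10, 24]
R4 ← R4 − (3/2)·R1: [0, 9/2, 2, -15/2, 4, 29/2, 25]
R5 ← R5 − (3/2)·R1: [0, 17/2, 1, 3/2, 11, 29/2, 59]
R3 ← R3 − R2: [0, 0, 4, 2, 9, -6, -3]
R4 ← R4 − (9/4)·R2: [0, 0, 53/4, -21/4, 43/4, -8, -29]
R5 ← R5 − (17/4)·R2: [0, 0, 89/4, 23/4, 95/4, -28, -43]
R4 ← R4 − (53/16)·R3: [0, 0, 0, -95/8, -305/16, 95/8, -305/16]
R5 ← R5 − (89/16)·R3: [0, 0, 0, -43/8, -421/16, 43/8, -421/16]
R5 ← R5 − (43/95)·R4: [0, 0, 0, 0, -336/19, 0, -336/19]
The echelon form has 5 nonzero rows, and every pivot lies in the first 6 columns, so rank(A) = rank([A|b]) = 5.
The system is consistent.
rank = 5 < 6 unknowns, so there are infinitely many solutions.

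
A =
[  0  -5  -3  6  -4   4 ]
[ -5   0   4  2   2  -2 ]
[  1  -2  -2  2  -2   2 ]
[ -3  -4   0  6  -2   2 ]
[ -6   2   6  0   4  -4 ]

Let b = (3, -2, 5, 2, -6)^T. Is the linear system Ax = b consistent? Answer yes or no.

no

Row reduce the augmented matrix [A | b].
Swap R1 ↔ R2
R3 ← R3 + (1/5)·R1: [0, -2, -6/5, 12/5, -8/5, 8/5, 23/5]
R4 ← R4 − (3/5)·R1: [0, -4, -12/5, 24/5, -16/5, 16/5, 16/5]
R5 ← R5 − (6/5)·R1: [0, 2, 6/5, -12/5, 8/5, -8/5, -18/5]
R3 ← R3 − (2/5)·R2: [0, 0, 0, 0, 0, 0, 17/5]
R4 ← R4 − (4/5)·R2: [0, 0, 0, 0, 0, 0, 4/5]
R5 ← R5 + (2/5)·R2: [0, 0, 0, 0, 0, 0, -12/5]
R4 ← R4 − (4/17)·R3: [0, 0, 0, 0, 0, 0, 0]
R5 ← R5 + (12/17)·R3: [0, 0, 0, 0, 0, 0, 0]
The echelon form has 3 nonzero rows; the last pivot sits in the augmented column, so rank(A) = 2 but rank([A|b]) = 3.
Since the ranks differ, the system is inconsistent.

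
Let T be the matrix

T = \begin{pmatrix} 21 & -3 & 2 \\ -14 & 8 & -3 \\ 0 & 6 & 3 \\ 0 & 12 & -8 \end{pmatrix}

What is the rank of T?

Row reduce to echelon form.
R2 ← R2 + (2/3)·R1: [0, 6, -5/3]
R3 ← R3 − R2: [0, 0, 14/3]
R4 ← R4 − (2)·R2: [0, 0, -14/3]
R4 ← R4 + R3: [0, 0, 0]
Echelon form has 3 nonzero rows, so rank(T) = 3.

3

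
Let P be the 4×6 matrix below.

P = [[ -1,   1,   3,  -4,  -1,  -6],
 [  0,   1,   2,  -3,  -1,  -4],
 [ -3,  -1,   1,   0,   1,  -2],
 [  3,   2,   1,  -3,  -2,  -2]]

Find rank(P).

2

Row reduce to echelon form.
R3 ← R3 − (3)·R1: [0, -4, -8, 12, 4, 16]
R4 ← R4 + (3)·R1: [0, 5, 10, -15, -5, -20]
R3 ← R3 + (4)·R2: [0, 0, 0, 0, 0, 0]
R4 ← R4 − (5)·R2: [0, 0, 0, 0, 0, 0]
Echelon form has 2 nonzero rows, so rank(P) = 2.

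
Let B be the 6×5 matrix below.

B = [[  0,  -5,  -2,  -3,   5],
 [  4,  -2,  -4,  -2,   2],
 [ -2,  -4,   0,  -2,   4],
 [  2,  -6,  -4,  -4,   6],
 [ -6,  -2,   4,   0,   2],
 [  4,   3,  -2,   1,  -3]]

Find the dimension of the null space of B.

Row reduce to echelon form.
Swap R1 ↔ R2
R3 ← R3 + (1/2)·R1: [0, -5, -2, -3, 5]
R4 ← R4 − (1/2)·R1: [0, -5, -2, -3, 5]
R5 ← R5 + (3/2)·R1: [0, -5, -2, -3, 5]
R6 ← R6 − R1: [0, 5, 2, 3, -5]
R3 ← R3 − R2: [0, 0, 0, 0, 0]
R4 ← R4 − R2: [0, 0, 0, 0, 0]
R5 ← R5 − R2: [0, 0, 0, 0, 0]
R6 ← R6 + R2: [0, 0, 0, 0, 0]
2 nonzero rows, so rank(B) = 2.
B has 5 columns; by rank–nullity, nullity = 5 − 2 = 3.

3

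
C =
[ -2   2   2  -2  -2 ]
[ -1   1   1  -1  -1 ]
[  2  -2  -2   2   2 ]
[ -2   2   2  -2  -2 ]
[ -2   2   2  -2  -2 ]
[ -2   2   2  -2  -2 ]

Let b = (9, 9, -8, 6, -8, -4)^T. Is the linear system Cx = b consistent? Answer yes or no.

Row reduce the augmented matrix [C | b].
R2 ← R2 − (1/2)·R1: [0, 0, 0, 0, 0, 9/2]
R3 ← R3 + R1: [0, 0, 0, 0, 0, 1]
R4 ← R4 − R1: [0, 0, 0, 0, 0, -3]
R5 ← R5 − R1: [0, 0, 0, 0, 0, -17]
R6 ← R6 − R1: [0, 0, 0, 0, 0, -13]
R3 ← R3 − (2/9)·R2: [0, 0, 0, 0, 0, 0]
R4 ← R4 + (2/3)·R2: [0, 0, 0, 0, 0, 0]
R5 ← R5 + (34/9)·R2: [0, 0, 0, 0, 0, 0]
R6 ← R6 + (26/9)·R2: [0, 0, 0, 0, 0, 0]
The echelon form has 2 nonzero rows; the last pivot sits in the augmented column, so rank(C) = 1 but rank([C|b]) = 2.
Since the ranks differ, the system is inconsistent.

no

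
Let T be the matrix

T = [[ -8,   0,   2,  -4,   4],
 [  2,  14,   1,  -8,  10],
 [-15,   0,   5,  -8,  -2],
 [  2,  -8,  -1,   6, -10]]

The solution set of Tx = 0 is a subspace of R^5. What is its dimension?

2

Row reduce to echelon form.
R2 ← R2 + (1/4)·R1: [0, 14, 3/2, -9, 11]
R3 ← R3 − (15/8)·R1: [0, 0, 5/4, -1/2, -19/2]
R4 ← R4 + (1/4)·R1: [0, -8, -1/2, 5, -9]
R4 ← R4 + (4/7)·R2: [0, 0, 5/14, -1/7, -19/7]
R4 ← R4 − (2/7)·R3: [0, 0, 0, 0, 0]
3 nonzero rows, so rank(T) = 3.
T has 5 columns; by rank–nullity, nullity = 5 − 3 = 2.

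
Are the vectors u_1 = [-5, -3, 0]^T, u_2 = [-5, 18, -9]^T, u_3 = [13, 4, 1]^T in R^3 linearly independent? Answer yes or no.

Form the matrix with these vectors as rows and row reduce.
R2 ← R2 − R1: [0, 21, -9]
R3 ← R3 + (13/5)·R1: [0, -19/5, 1]
R3 ← R3 + (19/105)·R2: [0, 0, -22/35]
3 nonzero rows, so the 3 vectors span a space of dimension 3.
Since 3 = 3, the vectors are linearly independent.

yes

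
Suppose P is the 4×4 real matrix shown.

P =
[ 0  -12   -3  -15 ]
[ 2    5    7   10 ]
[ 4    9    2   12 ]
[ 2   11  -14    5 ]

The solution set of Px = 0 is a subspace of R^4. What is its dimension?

0

Row reduce to echelon form.
Swap R1 ↔ R2
R3 ← R3 − (2)·R1: [0, -1, -12, -8]
R4 ← R4 − R1: [0, 6, -21, -5]
R3 ← R3 − (1/12)·R2: [0, 0, -47/4, -27/4]
R4 ← R4 + (1/2)·R2: [0, 0, -45/2, -25/2]
R4 ← R4 − (90/47)·R3: [0, 0, 0, 20/47]
4 nonzero rows, so rank(P) = 4.
P has 4 columns; by rank–nullity, nullity = 4 − 4 = 0.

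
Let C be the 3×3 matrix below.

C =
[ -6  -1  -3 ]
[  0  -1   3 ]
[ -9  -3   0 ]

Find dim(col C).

2

Row reduce to echelon form.
R3 ← R3 − (3/2)·R1: [0, -3/2, 9/2]
R3 ← R3 − (3/2)·R2: [0, 0, 0]
Echelon form has 2 nonzero rows, so rank(C) = 2.
The column space has dimension equal to the rank: 2.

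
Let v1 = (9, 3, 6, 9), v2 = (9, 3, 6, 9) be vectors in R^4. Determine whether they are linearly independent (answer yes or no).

no

Form the matrix with these vectors as rows and row reduce.
R2 ← R2 − R1: [0, 0, 0, 0]
1 nonzero row, so the 2 vectors span a space of dimension 1.
Since 1 < 2, the vectors are linearly dependent.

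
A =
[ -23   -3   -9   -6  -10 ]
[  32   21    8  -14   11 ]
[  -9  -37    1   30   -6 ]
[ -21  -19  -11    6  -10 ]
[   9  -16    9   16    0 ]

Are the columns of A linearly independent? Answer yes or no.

Row reduce A to echelon form.
R2 ← R2 + (32/23)·R1: [0, 387/23, -104/23, -514/23, -67/23]
R3 ← R3 − (9/23)·R1: [0, -824/23, 104/23, 744/23, -48/23]
R4 ← R4 − (21/23)·R1: [0, -374/23, -64/23, 264/23, -20/23]
R5 ← R5 + (9/23)·R1: [0, -395/23, 126/23, 314/23, -90/23]
R3 ← R3 + (824/387)·R2: [0, 0, -1976/387, -5896/387, -3208/387]
R4 ← R4 + (374/387)·R2: [0, 0, -2768/387, -3916/387, -1426/387]
R5 ← R5 + (395/387)·R2: [0, 0, 334/387, -3544/387, -2665/387]
R4 ← R4 − (346/247)·R3: [0, 0, 0, 2772/247, 1958/247]
R5 ← R5 + (167/988)·R3: [0, 0, 0, -2898/247, -2047/247]
R5 ← R5 + (23/22)·R4: [0, 0, 0, 0, 0]
4 pivots among 5 columns.
Only 4 < 5 pivot columns, so the columns are linearly dependent.

no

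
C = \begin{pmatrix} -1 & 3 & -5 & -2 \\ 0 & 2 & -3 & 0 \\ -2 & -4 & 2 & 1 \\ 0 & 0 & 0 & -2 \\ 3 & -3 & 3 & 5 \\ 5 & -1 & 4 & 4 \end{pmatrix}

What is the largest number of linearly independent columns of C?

Row reduce to echelon form.
R3 ← R3 − (2)·R1: [0, -10, 12, 5]
R5 ← R5 + (3)·R1: [0, 6, -12, -1]
R6 ← R6 + (5)·R1: [0, 14, -21, -6]
R3 ← R3 + (5)·R2: [0, 0, -3, 5]
R5 ← R5 − (3)·R2: [0, 0, -3, -1]
R6 ← R6 − (7)·R2: [0, 0, 0, -6]
R5 ← R5 − R3: [0, 0, 0, -6]
R5 ← R5 − (3)·R4: [0, 0, 0, 0]
R6 ← R6 − (3)·R4: [0, 0, 0, 0]
Echelon form has 4 nonzero rows, so rank(C) = 4.
The rank gives the maximum number of linearly independent columns: 4.

4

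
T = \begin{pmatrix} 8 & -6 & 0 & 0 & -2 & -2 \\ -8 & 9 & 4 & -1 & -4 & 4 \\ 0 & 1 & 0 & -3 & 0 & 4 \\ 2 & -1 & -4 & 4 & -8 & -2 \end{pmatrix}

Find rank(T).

4

Row reduce to echelon form.
R2 ← R2 + R1: [0, 3, 4, -1, -6, 2]
R4 ← R4 − (1/4)·R1: [0, 1/2, -4, 4, -15/2, -3/2]
R3 ← R3 − (1/3)·R2: [0, 0, -4/3, -8/3, 2, 10/3]
R4 ← R4 − (1/6)·R2: [0, 0, -14/3, 25/6, -13/2, -11/6]
R4 ← R4 − (7/2)·R3: [0, 0, 0, 27/2, -27/2, -27/2]
Echelon form has 4 nonzero rows, so rank(T) = 4.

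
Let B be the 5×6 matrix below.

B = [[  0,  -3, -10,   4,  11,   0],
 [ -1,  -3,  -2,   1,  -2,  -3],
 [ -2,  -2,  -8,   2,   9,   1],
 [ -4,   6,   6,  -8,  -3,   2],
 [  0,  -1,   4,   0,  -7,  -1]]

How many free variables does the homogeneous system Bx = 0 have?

2

Row reduce to echelon form.
Swap R1 ↔ R2
R3 ← R3 − (2)·R1: [0, 4, -4, 0, 13, 7]
R4 ← R4 − (4)·R1: [0, 18, 14, -12, 5, 14]
R3 ← R3 + (4/3)·R2: [0, 0, -52/3, 16/3, 83/3, 7]
R4 ← R4 + (6)·R2: [0, 0, -46, 12, 71, 14]
R5 ← R5 − (1/3)·R2: [0, 0, 22/3, -4/3, -32/3, -1]
R4 ← R4 − (69/26)·R3: [0, 0, 0, -28/13, -63/26, -119/26]
R5 ← R5 + (11/26)·R3: [0, 0, 0, 12/13, 27/26, 51/26]
R5 ← R5 + (3/7)·R4: [0, 0, 0, 0, 0, 0]
4 nonzero rows, so rank(B) = 4.
B has 6 columns; by rank–nullity, nullity = 6 − 4 = 2.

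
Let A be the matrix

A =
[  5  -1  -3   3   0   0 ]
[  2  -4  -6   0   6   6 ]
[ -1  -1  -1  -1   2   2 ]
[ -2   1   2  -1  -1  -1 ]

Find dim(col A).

2

Row reduce to echelon form.
R2 ← R2 − (2/5)·R1: [0, -18/5, -24/5, -6/5, 6, 6]
R3 ← R3 + (1/5)·R1: [0, -6/5, -8/5, -2/5, 2, 2]
R4 ← R4 + (2/5)·R1: [0, 3/5, 4/5, 1/5, -1, -1]
R3 ← R3 − (1/3)·R2: [0, 0, 0, 0, 0, 0]
R4 ← R4 + (1/6)·R2: [0, 0, 0, 0, 0, 0]
Echelon form has 2 nonzero rows, so rank(A) = 2.
The column space has dimension equal to the rank: 2.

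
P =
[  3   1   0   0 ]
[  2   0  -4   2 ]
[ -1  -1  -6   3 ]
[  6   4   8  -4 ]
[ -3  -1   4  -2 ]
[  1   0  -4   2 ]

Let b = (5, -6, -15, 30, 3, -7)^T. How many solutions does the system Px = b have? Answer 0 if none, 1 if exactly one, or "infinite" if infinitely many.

infinite

Row reduce the augmented matrix [P | b].
R2 ← R2 − (2/3)·R1: [0, -2/3, -4, 2, -28/3]
R3 ← R3 + (1/3)·R1: [0, -2/3, -6, 3, -40/3]
R4 ← R4 − (2)·R1: [0, 2, 8, -4, 20]
R5 ← R5 + R1: [0, 0, 4, -2, 8]
R6 ← R6 − (1/3)·R1: [0, -1/3, -4, 2, -26/3]
R3 ← R3 − R2: [0, 0, -2, 1, -4]
R4 ← R4 + (3)·R2: [0, 0, -4, 2, -8]
R6 ← R6 − (1/2)·R2: [0, 0, -2, 1, -4]
R4 ← R4 − (2)·R3: [0, 0, 0, 0, 0]
R5 ← R5 + (2)·R3: [0, 0, 0, 0, 0]
R6 ← R6 − R3: [0, 0, 0, 0, 0]
The echelon form has 3 nonzero rows, and every pivot lies in the first 4 columns, so rank(P) = rank([P|b]) = 3.
The system is consistent.
rank = 3 < 4 unknowns, so there are infinitely many solutions.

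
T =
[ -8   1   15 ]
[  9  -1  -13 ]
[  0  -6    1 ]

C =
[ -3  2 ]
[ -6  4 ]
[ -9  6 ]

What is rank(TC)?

First compute TC:
[[-117,  78],
 [ 96, -64],
 [ 27, -18]]
Now row reduce the product.
R2 ← R2 + (32/39)·R1: [0, 0]
R3 ← R3 + (3/13)·R1: [0, 0]
1 nonzero row, so rank(TC) = 1.

1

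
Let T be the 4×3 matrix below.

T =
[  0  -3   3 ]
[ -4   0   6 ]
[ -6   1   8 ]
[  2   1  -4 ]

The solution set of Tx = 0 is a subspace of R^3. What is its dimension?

1

Row reduce to echelon form.
Swap R1 ↔ R2
R3 ← R3 − (3/2)·R1: [0, 1, -1]
R4 ← R4 + (1/2)·R1: [0, 1, -1]
R3 ← R3 + (1/3)·R2: [0, 0, 0]
R4 ← R4 + (1/3)·R2: [0, 0, 0]
2 nonzero rows, so rank(T) = 2.
T has 3 columns; by rank–nullity, nullity = 3 − 2 = 1.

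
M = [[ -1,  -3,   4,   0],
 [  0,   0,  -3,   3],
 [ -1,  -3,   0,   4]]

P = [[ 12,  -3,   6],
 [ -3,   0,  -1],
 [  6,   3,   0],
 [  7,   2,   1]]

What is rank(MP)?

First compute MP:
[[ 21,  15,  -3],
 [  3,  -3,   3],
 [ 25,  11,   1]]
Now row reduce the product.
R2 ← R2 − (1/7)·R1: [0, -36/7, 24/7]
R3 ← R3 − (25/21)·R1: [0, -48/7, 32/7]
R3 ← R3 − (4/3)·R2: [0, 0, 0]
2 nonzero rows, so rank(MP) = 2.

2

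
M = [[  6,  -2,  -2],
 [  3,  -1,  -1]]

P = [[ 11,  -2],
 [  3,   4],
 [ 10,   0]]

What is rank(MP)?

1

First compute MP:
[[ 40, -20],
 [ 20, -10]]
Now row reduce the product.
R2 ← R2 − (1/2)·R1: [0, 0]
1 nonzero row, so rank(MP) = 1.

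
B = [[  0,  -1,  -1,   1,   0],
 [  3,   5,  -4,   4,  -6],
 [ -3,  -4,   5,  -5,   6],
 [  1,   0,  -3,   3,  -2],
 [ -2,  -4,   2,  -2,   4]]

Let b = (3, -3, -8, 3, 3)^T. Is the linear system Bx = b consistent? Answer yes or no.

Row reduce the augmented matrix [B | b].
Swap R1 ↔ R2
R3 ← R3 + R1: [0, 1, 1, -1, 0, -11]
R4 ← R4 − (1/3)·R1: [0, -5/3, -5/3, 5/3, 0, 4]
R5 ← R5 + (2/3)·R1: [0, -2/3, -2/3, 2/3, 0, 1]
R3 ← R3 + R2: [0, 0, 0, 0, 0, -8]
R4 ← R4 − (5/3)·R2: [0, 0, 0, 0, 0, -1]
R5 ← R5 − (2/3)·R2: [0, 0, 0, 0, 0, -1]
R4 ← R4 − (1/8)·R3: [0, 0, 0, 0, 0, 0]
R5 ← R5 − (1/8)·R3: [0, 0, 0, 0, 0, 0]
The echelon form has 3 nonzero rows; the last pivot sits in the augmented column, so rank(B) = 2 but rank([B|b]) = 3.
Since the ranks differ, the system is inconsistent.

no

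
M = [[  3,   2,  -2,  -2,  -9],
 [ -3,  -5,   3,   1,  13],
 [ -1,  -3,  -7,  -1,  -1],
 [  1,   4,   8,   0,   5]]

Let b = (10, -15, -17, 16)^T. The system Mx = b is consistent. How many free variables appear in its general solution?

1

Row reduce the augmented matrix [M | b].
R2 ← R2 + R1: [0, -3, 1, -1, 4, -5]
R3 ← R3 + (1/3)·R1: [0, -7/3, -23/3, -5/3, -4, -41/3]
R4 ← R4 − (1/3)·R1: [0, 10/3, 26/3, 2/3, 8, 38/3]
R3 ← R3 − (7/9)·R2: [0, 0, -76/9, -8/9, -64/9, -88/9]
R4 ← R4 + (10/9)·R2: [0, 0, 88/9, -4/9, 112/9, 64/9]
R4 ← R4 + (22/19)·R3: [0, 0, 0, -28/19, 80/19, -80/19]
The echelon form has 4 nonzero rows, and every pivot lies in the first 5 columns, so rank(M) = rank([M|b]) = 4.
The system is consistent.
Free variables = (unknowns) − (rank) = 5 − 4 = 1.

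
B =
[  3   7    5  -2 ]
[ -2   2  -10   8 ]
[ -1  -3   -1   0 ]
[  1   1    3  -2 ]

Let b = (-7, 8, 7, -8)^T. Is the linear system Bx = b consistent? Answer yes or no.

Row reduce the augmented matrix [B | b].
R2 ← R2 + (2/3)·R1: [0, 20/3, -20/3, 20/3, 10/3]
R3 ← R3 + (1/3)·R1: [0, -2/3, 2/3, -2/3, 14/3]
R4 ← R4 − (1/3)·R1: [0, -4/3, 4/3, -4/3, -17/3]
R3 ← R3 + (1/10)·R2: [0, 0, 0, 0, 5]
R4 ← R4 + (1/5)·R2: [0, 0, 0, 0, -5]
R4 ← R4 + R3: [0, 0, 0, 0, 0]
The echelon form has 3 nonzero rows; the last pivot sits in the augmented column, so rank(B) = 2 but rank([B|b]) = 3.
Since the ranks differ, the system is inconsistent.

no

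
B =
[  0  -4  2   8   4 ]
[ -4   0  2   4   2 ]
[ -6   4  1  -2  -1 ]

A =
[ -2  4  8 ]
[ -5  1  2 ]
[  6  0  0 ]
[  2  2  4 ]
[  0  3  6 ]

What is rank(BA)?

2

First compute BA:
[[ 48,  24,  48],
 [ 28,  -2,  -4],
 [ -6, -27, -54]]
Now row reduce the product.
R2 ← R2 − (7/12)·R1: [0, -16, -32]
R3 ← R3 + (1/8)·R1: [0, -24, -48]
R3 ← R3 − (3/2)·R2: [0, 0, 0]
2 nonzero rows, so rank(BA) = 2.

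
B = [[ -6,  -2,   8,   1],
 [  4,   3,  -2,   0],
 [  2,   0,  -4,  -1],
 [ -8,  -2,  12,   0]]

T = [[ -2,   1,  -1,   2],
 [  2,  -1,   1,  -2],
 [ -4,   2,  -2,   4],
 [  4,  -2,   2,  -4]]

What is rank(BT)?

First compute BT:
[[-20,  10, -10,  20],
 [  6,  -3,   3,  -6],
 [  8,  -4,   4,  -8],
 [-36,  18, -18,  36]]
Now row reduce the product.
R2 ← R2 + (3/10)·R1: [0, 0, 0, 0]
R3 ← R3 + (2/5)·R1: [0, 0, 0, 0]
R4 ← R4 − (9/5)·R1: [0, 0, 0, 0]
1 nonzero row, so rank(BT) = 1.

1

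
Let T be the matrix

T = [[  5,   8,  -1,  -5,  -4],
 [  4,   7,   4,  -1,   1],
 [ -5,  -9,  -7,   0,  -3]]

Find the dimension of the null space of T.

Row reduce to echelon form.
R2 ← R2 − (4/5)·R1: [0, 3/5, 24/5, 3, 21/5]
R3 ← R3 + R1: [0, -1, -8, -5, -7]
R3 ← R3 + (5/3)·R2: [0, 0, 0, 0, 0]
2 nonzero rows, so rank(T) = 2.
T has 5 columns; by rank–nullity, nullity = 5 − 2 = 3.

3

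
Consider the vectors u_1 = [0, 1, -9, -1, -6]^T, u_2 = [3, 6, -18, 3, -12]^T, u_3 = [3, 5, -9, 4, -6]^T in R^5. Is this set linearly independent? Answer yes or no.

Form the matrix with these vectors as rows and row reduce.
Swap R1 ↔ R2
R3 ← R3 − R1: [0, -1, 9, 1, 6]
R3 ← R3 + R2: [0, 0, 0, 0, 0]
2 nonzero rows, so the 3 vectors span a space of dimension 2.
Since 2 < 3, the vectors are linearly dependent.

no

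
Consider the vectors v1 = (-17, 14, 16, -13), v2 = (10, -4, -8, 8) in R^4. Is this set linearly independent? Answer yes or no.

Form the matrix with these vectors as rows and row reduce.
R2 ← R2 + (10/17)·R1: [0, 72/17, 24/17, 6/17]
2 nonzero rows, so the 2 vectors span a space of dimension 2.
Since 2 = 2, the vectors are linearly independent.

yes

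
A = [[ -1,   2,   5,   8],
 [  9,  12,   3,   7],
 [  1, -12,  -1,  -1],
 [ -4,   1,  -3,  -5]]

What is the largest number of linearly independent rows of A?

4

Row reduce to echelon form.
R2 ← R2 + (9)·R1: [0, 30, 48, 79]
R3 ← R3 + R1: [0, -10, 4, 7]
R4 ← R4 − (4)·R1: [0, -7, -23, -37]
R3 ← R3 + (1/3)·R2: [0, 0, 20, 100/3]
R4 ← R4 + (7/30)·R2: [0, 0, -59/5, -557/30]
R4 ← R4 + (59/100)·R3: [0, 0, 0, 11/10]
Echelon form has 4 nonzero rows, so rank(A) = 4.
The rank gives the maximum number of linearly independent rows: 4.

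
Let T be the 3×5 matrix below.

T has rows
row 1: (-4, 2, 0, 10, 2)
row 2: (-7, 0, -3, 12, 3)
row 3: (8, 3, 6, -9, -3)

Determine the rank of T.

Row reduce to echelon form.
R2 ← R2 − (7/4)·R1: [0, -7/2, -3, -11/2, -1/2]
R3 ← R3 + (2)·R1: [0, 7, 6, 11, 1]
R3 ← R3 + (2)·R2: [0, 0, 0, 0, 0]
Echelon form has 2 nonzero rows, so rank(T) = 2.

2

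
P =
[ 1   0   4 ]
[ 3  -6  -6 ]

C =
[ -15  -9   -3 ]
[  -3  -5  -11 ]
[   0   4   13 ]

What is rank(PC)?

First compute PC:
[[-15,   7,  49],
 [-27, -21, -21]]
Now row reduce the product.
R2 ← R2 − (9/5)·R1: [0, -168/5, -546/5]
2 nonzero rows, so rank(PC) = 2.

2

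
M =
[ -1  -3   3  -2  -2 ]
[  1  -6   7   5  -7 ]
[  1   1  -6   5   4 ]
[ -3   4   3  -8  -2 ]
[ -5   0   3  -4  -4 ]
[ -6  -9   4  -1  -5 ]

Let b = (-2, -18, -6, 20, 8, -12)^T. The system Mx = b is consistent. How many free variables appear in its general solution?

Row reduce the augmented matrix [M | b].
R2 ← R2 + R1: [0, -9, 10, 3, -9, -20]
R3 ← R3 + R1: [0, -2, -3, 3, 2, -8]
R4 ← R4 − (3)·R1: [0, 13, -6, -2, 4, 26]
R5 ← R5 − (5)·R1: [0, 15, -12, 6, 6, 18]
R6 ← R6 − (6)·R1: [0, 9, -14, 11, 7, 0]
R3 ← R3 − (2/9)·R2: [0, 0, -47/9, 7/3, 4, -32/9]
R4 ← R4 + (13/9)·R2: [0, 0, 76/9, 7/3, -9, -26/9]
R5 ← R5 + (5/3)·R2: [0, 0, 14/3, 11, -9, -46/3]
R6 ← R6 + R2: [0, 0, -4, 14, -2, -20]
R4 ← R4 + (76/47)·R3: [0, 0, 0, 287/47, -119/47, -406/47]
R5 ← R5 + (42/47)·R3: [0, 0, 0, 615/47, -255/47, -870/47]
R6 ← R6 − (36/47)·R3: [0, 0, 0, 574/47, -238/47, -812/47]
R5 ← R5 − (15/7)·R4: [0, 0, 0, 0, 0, 0]
R6 ← R6 − (2)·R4: [0, 0, 0, 0, 0, 0]
The echelon form has 4 nonzero rows, and every pivot lies in the first 5 columns, so rank(M) = rank([M|b]) = 4.
The system is consistent.
Free variables = (unknowns) − (rank) = 5 − 4 = 1.

1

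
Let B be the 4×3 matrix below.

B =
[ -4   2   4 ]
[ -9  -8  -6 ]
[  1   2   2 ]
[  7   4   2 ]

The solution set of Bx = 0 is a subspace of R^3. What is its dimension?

1

Row reduce to echelon form.
R2 ← R2 − (9/4)·R1: [0, -25/2, -15]
R3 ← R3 + (1/4)·R1: [0, 5/2, 3]
R4 ← R4 + (7/4)·R1: [0, 15/2, 9]
R3 ← R3 + (1/5)·R2: [0, 0, 0]
R4 ← R4 + (3/5)·R2: [0, 0, 0]
2 nonzero rows, so rank(B) = 2.
B has 3 columns; by rank–nullity, nullity = 3 − 2 = 1.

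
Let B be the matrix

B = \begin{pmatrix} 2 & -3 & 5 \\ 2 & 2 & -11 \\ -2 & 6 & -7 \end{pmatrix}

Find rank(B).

3

Row reduce to echelon form.
R2 ← R2 − R1: [0, 5, -16]
R3 ← R3 + R1: [0, 3, -2]
R3 ← R3 − (3/5)·R2: [0, 0, 38/5]
Echelon form has 3 nonzero rows, so rank(B) = 3.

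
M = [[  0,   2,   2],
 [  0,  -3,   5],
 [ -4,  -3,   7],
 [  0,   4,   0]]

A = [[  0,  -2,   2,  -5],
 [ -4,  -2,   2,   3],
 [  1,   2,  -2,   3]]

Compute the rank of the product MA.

2

First compute MA:
[[ -6,   0,   0,  12],
 [ 17,  16, -16,   6],
 [ 19,  28, -28,  32],
 [-16,  -8,   8,  12]]
Now row reduce the product.
R2 ← R2 + (17/6)·R1: [0, 16, -16, 40]
R3 ← R3 + (19/6)·R1: [0, 28, -28, 70]
R4 ← R4 − (8/3)·R1: [0, -8, 8, -20]
R3 ← R3 − (7/4)·R2: [0, 0, 0, 0]
R4 ← R4 + (1/2)·R2: [0, 0, 0, 0]
2 nonzero rows, so rank(MA) = 2.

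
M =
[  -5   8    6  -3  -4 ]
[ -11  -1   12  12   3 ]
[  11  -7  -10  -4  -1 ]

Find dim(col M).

Row reduce to echelon form.
R2 ← R2 − (11/5)·R1: [0, -93/5, -6/5, 93/5, 59/5]
R3 ← R3 + (11/5)·R1: [0, 53/5, 16/5, -53/5, -49/5]
R3 ← R3 + (53/93)·R2: [0, 0, 78/31, 0, -286/93]
Echelon form has 3 nonzero rows, so rank(M) = 3.
The column space has dimension equal to the rank: 3.

3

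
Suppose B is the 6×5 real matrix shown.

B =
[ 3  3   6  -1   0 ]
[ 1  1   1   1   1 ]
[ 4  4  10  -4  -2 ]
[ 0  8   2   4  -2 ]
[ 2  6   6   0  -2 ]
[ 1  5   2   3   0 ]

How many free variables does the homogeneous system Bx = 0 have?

2

Row reduce to echelon form.
R2 ← R2 − (1/3)·R1: [0, 0, -1, 4/3, 1]
R3 ← R3 − (4/3)·R1: [0, 0, 2, -8/3, -2]
R5 ← R5 − (2/3)·R1: [0, 4, 2, 2/3, -2]
R6 ← R6 − (1/3)·R1: [0, 4, 0, 10/3, 0]
Swap R2 ↔ R4
R5 ← R5 − (1/2)·R2: [0, 0, 1, -4/3, -1]
R6 ← R6 − (1/2)·R2: [0, 0, -1, 4/3, 1]
R4 ← R4 + (1/2)·R3: [0, 0, 0, 0, 0]
R5 ← R5 − (1/2)·R3: [0, 0, 0, 0, 0]
R6 ← R6 + (1/2)·R3: [0, 0, 0, 0, 0]
3 nonzero rows, so rank(B) = 3.
B has 5 columns; by rank–nullity, nullity = 5 − 3 = 2.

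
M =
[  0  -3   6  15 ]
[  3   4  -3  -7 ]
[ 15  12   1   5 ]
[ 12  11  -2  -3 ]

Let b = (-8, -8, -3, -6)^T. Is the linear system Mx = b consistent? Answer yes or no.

Row reduce the augmented matrix [M | b].
Swap R1 ↔ R2
R3 ← R3 − (5)·R1: [0, -8, 16, 40, 37]
R4 ← R4 − (4)·R1: [0, -5, 10, 25, 26]
R3 ← R3 − (8/3)·R2: [0, 0, 0, 0, 175/3]
R4 ← R4 − (5/3)·R2: [0, 0, 0, 0, 118/3]
R4 ← R4 − (118/175)·R3: [0, 0, 0, 0, 0]
The echelon form has 3 nonzero rows; the last pivot sits in the augmented column, so rank(M) = 2 but rank([M|b]) = 3.
Since the ranks differ, the system is inconsistent.

no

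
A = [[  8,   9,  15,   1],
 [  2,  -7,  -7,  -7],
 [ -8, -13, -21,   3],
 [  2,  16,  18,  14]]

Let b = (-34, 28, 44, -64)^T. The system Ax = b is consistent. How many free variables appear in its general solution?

Row reduce the augmented matrix [A | b].
R2 ← R2 − (1/4)·R1: [0, -37/4, -43/4, -29/4, 73/2]
R3 ← R3 + R1: [0, -4, -6, 4, 10]
R4 ← R4 − (1/4)·R1: [0, 55/4, 57/4, 55/4, -111/2]
R3 ← R3 − (16/37)·R2: [0, 0, -50/37, 264/37, -214/37]
R4 ← R4 + (55/37)·R2: [0, 0, -64/37, 110/37, -46/37]
R4 ← R4 − (32/25)·R3: [0, 0, 0, -154/25, 154/25]
The echelon form has 4 nonzero rows, and every pivot lies in the first 4 columns, so rank(A) = rank([A|b]) = 4.
The system is consistent.
Free variables = (unknowns) − (rank) = 4 − 4 = 0.

0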